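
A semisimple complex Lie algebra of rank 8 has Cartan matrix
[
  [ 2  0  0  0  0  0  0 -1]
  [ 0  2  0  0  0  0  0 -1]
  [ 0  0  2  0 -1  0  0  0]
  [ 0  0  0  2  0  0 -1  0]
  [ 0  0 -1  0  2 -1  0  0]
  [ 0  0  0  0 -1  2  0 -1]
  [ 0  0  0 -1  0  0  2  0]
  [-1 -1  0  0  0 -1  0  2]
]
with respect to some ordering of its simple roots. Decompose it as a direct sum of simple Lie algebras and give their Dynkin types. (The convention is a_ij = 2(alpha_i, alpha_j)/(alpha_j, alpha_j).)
type A_2 ⊕ type D_6

The diagram associated to this matrix has two connected components: the simple roots {alpha_4, alpha_7} form a chain of 2 nodes with single edges (A_2), and {alpha_1, alpha_2, alpha_3, alpha_5, alpha_6, alpha_8} form a chain of 4 nodes with a fork of two nodes at one end (D_6). A semisimple Lie algebra decomposes uniquely as the direct sum of simple ideals, one per connected component of its Dynkin diagram, so g ≅ A_2 ⊕ D_6 (dimension 8 + 66 = 74).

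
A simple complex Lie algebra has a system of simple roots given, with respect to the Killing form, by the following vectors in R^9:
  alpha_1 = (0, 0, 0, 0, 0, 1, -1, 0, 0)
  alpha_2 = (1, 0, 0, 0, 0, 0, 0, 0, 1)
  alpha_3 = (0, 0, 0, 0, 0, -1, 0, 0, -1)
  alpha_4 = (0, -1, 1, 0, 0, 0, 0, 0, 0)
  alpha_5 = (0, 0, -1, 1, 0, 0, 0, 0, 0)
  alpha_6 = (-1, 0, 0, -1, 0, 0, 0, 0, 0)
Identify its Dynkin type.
A_6 (sl(7))

Compute the Cartan integers a_ij = 2(alpha_i, alpha_j)/(alpha_j, alpha_j); the resulting 6x6 Cartan matrix is
[[2, 0, -1, 0, 0, 0], [0, 2, -1, 0, 0, -1], [-1, -1, 2, 0, 0, 0], [0, 0, 0, 2, -1, 0], [0, 0, 0, -1, 2, -1], [0, -1, 0, 0, -1, 2]].
All simple roots have the same length, so the diagram is simply laced. The associated Dynkin diagram is a chain of 6 nodes with single edges (A_6), so the type is A_6 (the algebra sl(7)).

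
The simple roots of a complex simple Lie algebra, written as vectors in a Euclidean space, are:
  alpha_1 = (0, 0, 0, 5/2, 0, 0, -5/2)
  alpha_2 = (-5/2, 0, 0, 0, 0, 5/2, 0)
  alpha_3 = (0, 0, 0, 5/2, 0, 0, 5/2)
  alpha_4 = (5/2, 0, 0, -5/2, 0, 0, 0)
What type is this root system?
Compute the Cartan integers a_ij = 2(alpha_i, alpha_j)/(alpha_j, alpha_j); the resulting 4x4 Cartan matrix is
[[2, 0, 0, -1], [0, 2, 0, -1], [0, 0, 2, -1], [-1, -1, -1, 2]].
All simple roots have the same length, so the diagram is simply laced. The associated Dynkin diagram is a chain of 2 nodes with a fork of two nodes at one end (D_4), so the type is D_4 (the algebra so(8)).

D_4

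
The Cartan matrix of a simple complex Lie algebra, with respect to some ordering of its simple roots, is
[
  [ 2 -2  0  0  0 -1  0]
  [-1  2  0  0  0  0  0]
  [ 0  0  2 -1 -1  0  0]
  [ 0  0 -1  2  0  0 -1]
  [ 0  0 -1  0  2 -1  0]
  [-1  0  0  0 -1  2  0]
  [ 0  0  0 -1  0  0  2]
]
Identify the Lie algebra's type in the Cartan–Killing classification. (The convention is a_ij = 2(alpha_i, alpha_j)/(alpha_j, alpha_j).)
B_7

The matrix has rank 7 with 2's on the diagonal. Reading the off-diagonal entries as Dynkin edges (a single edge where a_ij = a_ji = -1; a double or triple edge where a_ij * a_ji = 2 or 3), the diagram is a chain of 7 nodes with a double edge at one end; the terminal node there is the unique short simple root (B_7). One simple-root ordering that puts it in standard form is (alpha_7, alpha_4, alpha_3, alpha_5, alpha_6, alpha_1, alpha_2). So the algebra is type B_7, i.e. so(15).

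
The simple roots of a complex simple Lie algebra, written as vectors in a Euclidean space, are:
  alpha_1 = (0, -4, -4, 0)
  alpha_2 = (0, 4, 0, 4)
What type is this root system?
A2

Compute the Cartan integers a_ij = 2(alpha_i, alpha_j)/(alpha_j, alpha_j); the resulting 2x2 Cartan matrix is
[[2, -1], [-1, 2]].
All simple roots have the same length, so the diagram is simply laced. The associated Dynkin diagram is a chain of 2 nodes with single edges (A_2), so the type is A_2 (the algebra sl(3)).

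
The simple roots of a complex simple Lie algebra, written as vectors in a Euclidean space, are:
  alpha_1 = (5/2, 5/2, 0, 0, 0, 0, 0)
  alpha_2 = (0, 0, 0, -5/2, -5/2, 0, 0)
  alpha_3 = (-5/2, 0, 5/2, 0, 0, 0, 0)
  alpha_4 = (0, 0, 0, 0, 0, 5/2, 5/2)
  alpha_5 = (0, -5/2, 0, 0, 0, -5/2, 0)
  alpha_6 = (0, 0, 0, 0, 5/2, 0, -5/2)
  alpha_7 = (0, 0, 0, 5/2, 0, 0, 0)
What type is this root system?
B_7 (so(15))

Compute the Cartan integers a_ij = 2(alpha_i, alpha_j)/(alpha_j, alpha_j); the resulting 7x7 Cartan matrix is
[[2, 0, -1, 0, -1, 0, 0], [0, 2, 0, 0, 0, -1, -2], [-1, 0, 2, 0, 0, 0, 0], [0, 0, 0, 2, -1, -1, 0], [-1, 0, 0, -1, 2, 0, 0], [0, -1, 0, -1, 0, 2, 0], [0, -1, 0, 0, 0, 0, 2]].
The roots have two lengths (squared-length ratio 2:1); the short ones are alpha_{7}. The associated Dynkin diagram is a chain of 7 nodes with a double edge at one end; the terminal node there is the unique short simple root (B_7), so the type is B_7 (the algebra so(15)).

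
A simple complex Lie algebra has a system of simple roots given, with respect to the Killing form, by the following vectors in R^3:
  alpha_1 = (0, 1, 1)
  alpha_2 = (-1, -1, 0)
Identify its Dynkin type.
A_2 (sl(3))

Compute the Cartan integers a_ij = 2(alpha_i, alpha_j)/(alpha_j, alpha_j); the resulting 2x2 Cartan matrix is
[[2, -1], [-1, 2]].
All simple roots have the same length, so the diagram is simply laced. The associated Dynkin diagram is a chain of 2 nodes with single edges (A_2), so the type is A_2 (the algebra sl(3)).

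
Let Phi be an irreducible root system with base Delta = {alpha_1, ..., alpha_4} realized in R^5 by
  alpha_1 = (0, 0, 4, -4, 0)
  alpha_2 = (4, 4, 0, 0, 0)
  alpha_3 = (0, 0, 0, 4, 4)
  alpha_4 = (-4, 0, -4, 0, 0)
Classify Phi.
Compute the Cartan integers a_ij = 2(alpha_i, alpha_j)/(alpha_j, alpha_j); the resulting 4x4 Cartan matrix is
[[2, 0, -1, -1], [0, 2, 0, -1], [-1, 0, 2, 0], [-1, -1, 0, 2]].
All simple roots have the same length, so the diagram is simply laced. The associated Dynkin diagram is a chain of 4 nodes with single edges (A_4), so the type is A_4 (the algebra sl(5)).

type A_4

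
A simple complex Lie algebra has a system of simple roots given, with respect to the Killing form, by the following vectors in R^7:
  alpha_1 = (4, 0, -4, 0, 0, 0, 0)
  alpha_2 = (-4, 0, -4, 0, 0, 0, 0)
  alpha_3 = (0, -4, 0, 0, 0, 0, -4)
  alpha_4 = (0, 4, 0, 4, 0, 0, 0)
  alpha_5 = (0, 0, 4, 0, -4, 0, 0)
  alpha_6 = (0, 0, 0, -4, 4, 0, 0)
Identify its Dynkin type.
Compute the Cartan integers a_ij = 2(alpha_i, alpha_j)/(alpha_j, alpha_j); the resulting 6x6 Cartan matrix is
[[2, 0, 0, 0, -1, 0], [0, 2, 0, 0, -1, 0], [0, 0, 2, -1, 0, 0], [0, 0, -1, 2, 0, -1], [-1, -1, 0, 0, 2, -1], [0, 0, 0, -1, -1, 2]].
All simple roots have the same length, so the diagram is simply laced. The associated Dynkin diagram is a chain of 4 nodes with a fork of two nodes at one end (D_6), so the type is D_6 (the algebra so(12)).

D6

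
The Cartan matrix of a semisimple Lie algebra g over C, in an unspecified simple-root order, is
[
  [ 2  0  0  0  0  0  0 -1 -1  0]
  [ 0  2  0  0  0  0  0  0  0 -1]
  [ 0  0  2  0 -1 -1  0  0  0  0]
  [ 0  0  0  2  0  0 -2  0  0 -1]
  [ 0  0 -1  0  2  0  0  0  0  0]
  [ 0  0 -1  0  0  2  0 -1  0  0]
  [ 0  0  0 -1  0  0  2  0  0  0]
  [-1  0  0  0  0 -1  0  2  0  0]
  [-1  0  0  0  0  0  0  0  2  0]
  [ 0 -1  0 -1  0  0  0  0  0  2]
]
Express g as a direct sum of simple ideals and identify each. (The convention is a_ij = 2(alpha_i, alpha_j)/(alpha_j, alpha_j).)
A_6 ⊕ B_4

The diagram associated to this matrix has two connected components: the simple roots {alpha_1, alpha_3, alpha_5, alpha_6, alpha_8, alpha_9} form a chain of 6 nodes with single edges (A_6), and {alpha_2, alpha_4, alpha_7, alpha_10} form a chain of 4 nodes with a double edge at one end; the terminal node there is the unique short simple root (B_4). A semisimple Lie algebra decomposes uniquely as the direct sum of simple ideals, one per connected component of its Dynkin diagram, so g ≅ A_6 ⊕ B_4 (dimension 48 + 36 = 84).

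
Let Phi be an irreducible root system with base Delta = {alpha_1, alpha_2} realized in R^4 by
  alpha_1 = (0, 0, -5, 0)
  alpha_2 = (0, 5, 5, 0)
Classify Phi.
Compute the Cartan integers a_ij = 2(alpha_i, alpha_j)/(alpha_j, alpha_j); the resulting 2x2 Cartan matrix is
[[2, -1], [-2, 2]].
The roots have two lengths (squared-length ratio 2:1); the short ones are alpha_{1}. The associated Dynkin diagram is a chain of 2 nodes with a double edge at one end; the terminal node there is the unique short simple root (B_2), so the type is B_2 (the algebra so(5)).

B_2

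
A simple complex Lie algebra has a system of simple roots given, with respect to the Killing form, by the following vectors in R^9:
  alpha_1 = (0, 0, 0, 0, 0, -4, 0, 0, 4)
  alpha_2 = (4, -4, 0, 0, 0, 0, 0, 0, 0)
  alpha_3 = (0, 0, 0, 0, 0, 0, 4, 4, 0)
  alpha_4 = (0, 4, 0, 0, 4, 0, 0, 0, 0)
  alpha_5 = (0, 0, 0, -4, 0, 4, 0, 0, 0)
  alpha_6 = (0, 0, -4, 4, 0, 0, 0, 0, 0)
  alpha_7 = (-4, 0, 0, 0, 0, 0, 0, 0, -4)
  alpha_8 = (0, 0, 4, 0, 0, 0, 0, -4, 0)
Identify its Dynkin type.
A_8 (sl(9))

Compute the Cartan integers a_ij = 2(alpha_i, alpha_j)/(alpha_j, alpha_j); the resulting 8x8 Cartan matrix is
[[2, 0, 0, 0, -1, 0, -1, 0], [0, 2, 0, -1, 0, 0, -1, 0], [0, 0, 2, 0, 0, 0, 0, -1], [0, -1, 0, 2, 0, 0, 0, 0], [-1, 0, 0, 0, 2, -1, 0, 0], [0, 0, 0, 0, -1, 2, 0, -1], [-1, -1, 0, 0, 0, 0, 2, 0], [0, 0, -1, 0, 0, -1, 0, 2]].
All simple roots have the same length, so the diagram is simply laced. The associated Dynkin diagram is a chain of 8 nodes with single edges (A_8), so the type is A_8 (the algebra sl(9)).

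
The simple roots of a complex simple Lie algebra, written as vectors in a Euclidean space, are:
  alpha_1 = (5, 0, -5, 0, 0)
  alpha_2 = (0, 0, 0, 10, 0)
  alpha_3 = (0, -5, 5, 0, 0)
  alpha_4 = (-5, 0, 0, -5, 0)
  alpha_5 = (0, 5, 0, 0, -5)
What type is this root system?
C_5

Compute the Cartan integers a_ij = 2(alpha_i, alpha_j)/(alpha_j, alpha_j); the resulting 5x5 Cartan matrix is
[[2, 0, -1, -1, 0], [0, 2, 0, -2, 0], [-1, 0, 2, 0, -1], [-1, -1, 0, 2, 0], [0, 0, -1, 0, 2]].
The roots have two lengths (squared-length ratio 2:1); the short ones are alpha_{1,3,4,5}. The associated Dynkin diagram is a chain of 5 nodes with a double edge at one end; the terminal node there is the unique long simple root (C_5), so the type is C_5 (the algebra sp(10)).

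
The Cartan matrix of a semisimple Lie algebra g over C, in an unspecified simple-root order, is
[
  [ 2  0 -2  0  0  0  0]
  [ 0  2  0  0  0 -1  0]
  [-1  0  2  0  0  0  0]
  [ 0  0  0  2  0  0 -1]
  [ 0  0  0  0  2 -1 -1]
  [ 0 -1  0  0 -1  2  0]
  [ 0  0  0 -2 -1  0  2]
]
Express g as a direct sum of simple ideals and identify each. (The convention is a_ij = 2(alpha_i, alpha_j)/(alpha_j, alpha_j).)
B_2 (so(5)) + B_5 (so(11))

The diagram associated to this matrix has two connected components: the simple roots {alpha_1, alpha_3} form a chain of 2 nodes with a double edge at one end; the terminal node there is the unique short simple root (B_2), and {alpha_2, alpha_4, alpha_5, alpha_6, alpha_7} form a chain of 5 nodes with a double edge at one end; the terminal node there is the unique short simple root (B_5). A semisimple Lie algebra decomposes uniquely as the direct sum of simple ideals, one per connected component of its Dynkin diagram, so g ≅ B_2 ⊕ B_5 (dimension 10 + 55 = 65).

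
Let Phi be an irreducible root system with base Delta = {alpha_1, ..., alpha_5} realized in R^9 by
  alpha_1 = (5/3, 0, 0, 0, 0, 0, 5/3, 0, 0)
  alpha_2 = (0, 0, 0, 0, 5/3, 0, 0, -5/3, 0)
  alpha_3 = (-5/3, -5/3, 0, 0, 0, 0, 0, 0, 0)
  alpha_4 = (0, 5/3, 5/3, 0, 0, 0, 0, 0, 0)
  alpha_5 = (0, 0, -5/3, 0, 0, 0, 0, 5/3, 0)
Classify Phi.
Compute the Cartan integers a_ij = 2(alpha_i, alpha_j)/(alpha_j, alpha_j); the resulting 5x5 Cartan matrix is
[[2, 0, -1, 0, 0], [0, 2, 0, 0, -1], [-1, 0, 2, -1, 0], [0, 0, -1, 2, -1], [0, -1, 0, -1, 2]].
All simple roots have the same length, so the diagram is simply laced. The associated Dynkin diagram is a chain of 5 nodes with single edges (A_5), so the type is A_5 (the algebra sl(6)).

A5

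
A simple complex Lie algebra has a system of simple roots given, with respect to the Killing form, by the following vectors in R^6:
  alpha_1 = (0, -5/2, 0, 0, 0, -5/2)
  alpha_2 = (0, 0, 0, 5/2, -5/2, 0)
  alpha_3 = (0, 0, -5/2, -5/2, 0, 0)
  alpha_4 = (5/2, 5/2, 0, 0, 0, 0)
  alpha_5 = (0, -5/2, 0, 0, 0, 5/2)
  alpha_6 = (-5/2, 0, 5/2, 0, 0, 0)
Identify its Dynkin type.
Compute the Cartan integers a_ij = 2(alpha_i, alpha_j)/(alpha_j, alpha_j); the resulting 6x6 Cartan matrix is
[[2, 0, 0, -1, 0, 0], [0, 2, -1, 0, 0, 0], [0, -1, 2, 0, 0, -1], [-1, 0, 0, 2, -1, -1], [0, 0, 0, -1, 2, 0], [0, 0, -1, -1, 0, 2]].
All simple roots have the same length, so the diagram is simply laced. The associated Dynkin diagram is a chain of 4 nodes with a fork of two nodes at one end (D_6), so the type is D_6 (the algebra so(12)).

type D_6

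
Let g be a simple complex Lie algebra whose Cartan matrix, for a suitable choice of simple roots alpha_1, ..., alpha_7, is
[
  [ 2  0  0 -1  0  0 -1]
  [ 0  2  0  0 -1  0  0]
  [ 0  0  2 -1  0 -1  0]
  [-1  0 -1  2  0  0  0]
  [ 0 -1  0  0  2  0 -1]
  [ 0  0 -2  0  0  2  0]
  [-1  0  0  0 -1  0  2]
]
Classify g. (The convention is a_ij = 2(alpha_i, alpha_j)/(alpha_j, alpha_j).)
C_7

The matrix has rank 7 with 2's on the diagonal. Reading the off-diagonal entries as Dynkin edges (a single edge where a_ij = a_ji = -1; a double or triple edge where a_ij * a_ji = 2 or 3), the diagram is a chain of 7 nodes with a double edge at one end; the terminal node there is the unique long simple root (C_7). One simple-root ordering that puts it in standard form is (alpha_2, alpha_5, alpha_7, alpha_1, alpha_4, alpha_3, alpha_6). So the algebra is type C_7, i.e. sp(14).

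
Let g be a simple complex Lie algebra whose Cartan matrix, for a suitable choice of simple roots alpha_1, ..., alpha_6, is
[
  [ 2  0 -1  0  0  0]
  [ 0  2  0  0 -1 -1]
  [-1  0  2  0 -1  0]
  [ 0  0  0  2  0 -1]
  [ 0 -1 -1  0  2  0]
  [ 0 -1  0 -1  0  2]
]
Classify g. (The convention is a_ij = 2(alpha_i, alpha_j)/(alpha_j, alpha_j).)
A6

The matrix has rank 6 with 2's on the diagonal. Reading the off-diagonal entries as Dynkin edges (a single edge where a_ij = a_ji = -1; a double or triple edge where a_ij * a_ji = 2 or 3), the diagram is a chain of 6 nodes with single edges (A_6). One simple-root ordering that puts it in standard form is (alpha_1, alpha_3, alpha_5, alpha_2, alpha_6, alpha_4). So the algebra is type A_6, i.e. sl(7).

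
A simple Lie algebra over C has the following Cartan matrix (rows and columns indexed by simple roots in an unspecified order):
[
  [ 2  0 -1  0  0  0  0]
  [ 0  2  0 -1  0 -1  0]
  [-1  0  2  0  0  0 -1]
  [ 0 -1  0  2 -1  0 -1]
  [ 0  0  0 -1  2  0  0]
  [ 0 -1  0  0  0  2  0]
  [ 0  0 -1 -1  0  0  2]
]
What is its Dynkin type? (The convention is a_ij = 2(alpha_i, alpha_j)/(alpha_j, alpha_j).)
The matrix has rank 7 with 2's on the diagonal. Reading the off-diagonal entries as Dynkin edges (a single edge where a_ij = a_ji = -1; a double or triple edge where a_ij * a_ji = 2 or 3), the diagram is a chain of 6 nodes with one extra node attached to the third node from one end (E_7). One simple-root ordering that puts it in standard form is (alpha_6, alpha_5, alpha_2, alpha_4, alpha_7, alpha_3, alpha_1). So the algebra is type E_7.

type E_7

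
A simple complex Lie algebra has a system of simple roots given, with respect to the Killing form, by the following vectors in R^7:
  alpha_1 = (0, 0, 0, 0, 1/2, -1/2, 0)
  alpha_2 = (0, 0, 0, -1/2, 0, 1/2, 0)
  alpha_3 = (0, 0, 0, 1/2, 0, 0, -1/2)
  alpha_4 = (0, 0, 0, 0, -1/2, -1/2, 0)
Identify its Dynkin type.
Compute the Cartan integers a_ij = 2(alpha_i, alpha_j)/(alpha_j, alpha_j); the resulting 4x4 Cartan matrix is
[[2, -1, 0, 0], [-1, 2, -1, -1], [0, -1, 2, 0], [0, -1, 0, 2]].
All simple roots have the same length, so the diagram is simply laced. The associated Dynkin diagram is a chain of 2 nodes with a fork of two nodes at one end (D_4), so the type is D_4 (the algebra so(8)).

D_4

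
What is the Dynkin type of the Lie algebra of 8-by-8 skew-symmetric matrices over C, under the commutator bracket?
D4

This is so(8) with 8 even, which has dimension 8(8-1)/2 = 28 and rank 8/2 = 4. In the classification of classical Lie algebras, the orthogonal algebra so(2n) in an even number of variables has type D_n; here n = 4, so the Dynkin diagram is a chain of 2 nodes with a fork of two nodes at one end (D_4). Hence the type is D_4.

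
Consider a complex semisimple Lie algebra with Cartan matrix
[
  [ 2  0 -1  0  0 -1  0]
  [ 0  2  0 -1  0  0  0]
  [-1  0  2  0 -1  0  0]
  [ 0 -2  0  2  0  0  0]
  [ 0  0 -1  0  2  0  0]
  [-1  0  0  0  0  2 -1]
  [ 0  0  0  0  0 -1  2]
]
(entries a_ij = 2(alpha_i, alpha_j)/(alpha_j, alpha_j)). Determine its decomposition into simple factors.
A_5 (sl(6)) + B_2 (so(5))

The diagram associated to this matrix has two connected components: the simple roots {alpha_1, alpha_3, alpha_5, alpha_6, alpha_7} form a chain of 5 nodes with single edges (A_5), and {alpha_2, alpha_4} form a chain of 2 nodes with a double edge at one end; the terminal node there is the unique short simple root (B_2). A semisimple Lie algebra decomposes uniquely as the direct sum of simple ideals, one per connected component of its Dynkin diagram, so g ≅ A_5 ⊕ B_2 (dimension 35 + 10 = 45).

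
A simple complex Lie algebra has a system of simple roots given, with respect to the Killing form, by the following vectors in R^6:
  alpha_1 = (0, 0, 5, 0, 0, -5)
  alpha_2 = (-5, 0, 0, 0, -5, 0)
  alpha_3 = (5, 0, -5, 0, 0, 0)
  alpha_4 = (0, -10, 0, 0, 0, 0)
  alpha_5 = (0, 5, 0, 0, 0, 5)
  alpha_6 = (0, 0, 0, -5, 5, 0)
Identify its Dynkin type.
Compute the Cartan integers a_ij = 2(alpha_i, alpha_j)/(alpha_j, alpha_j); the resulting 6x6 Cartan matrix is
[[2, 0, -1, 0, -1, 0], [0, 2, -1, 0, 0, -1], [-1, -1, 2, 0, 0, 0], [0, 0, 0, 2, -2, 0], [-1, 0, 0, -1, 2, 0], [0, -1, 0, 0, 0, 2]].
The roots have two lengths (squared-length ratio 2:1); the short ones are alpha_{1,2,3,5,6}. The associated Dynkin diagram is a chain of 6 nodes with a double edge at one end; the terminal node there is the unique long simple root (C_6), so the type is C_6 (the algebra sp(12)).

type C_6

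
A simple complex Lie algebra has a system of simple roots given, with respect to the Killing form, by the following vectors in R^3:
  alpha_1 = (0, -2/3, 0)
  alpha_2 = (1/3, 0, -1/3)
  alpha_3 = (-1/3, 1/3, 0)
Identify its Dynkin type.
C3

Compute the Cartan integers a_ij = 2(alpha_i, alpha_j)/(alpha_j, alpha_j); the resulting 3x3 Cartan matrix is
[[2, 0, -2], [0, 2, -1], [-1, -1, 2]].
The roots have two lengths (squared-length ratio 2:1); the short ones are alpha_{2,3}. The associated Dynkin diagram is a chain of 3 nodes with a double edge at one end; the terminal node there is the unique long simple root (C_3), so the type is C_3 (the algebra sp(6)).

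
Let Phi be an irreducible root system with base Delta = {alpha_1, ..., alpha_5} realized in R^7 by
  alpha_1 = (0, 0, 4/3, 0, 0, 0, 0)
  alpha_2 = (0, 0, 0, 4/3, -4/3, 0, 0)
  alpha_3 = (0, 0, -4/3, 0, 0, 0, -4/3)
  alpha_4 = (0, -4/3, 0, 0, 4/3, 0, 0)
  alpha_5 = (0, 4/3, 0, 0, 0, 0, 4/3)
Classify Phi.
B_5

Compute the Cartan integers a_ij = 2(alpha_i, alpha_j)/(alpha_j, alpha_j); the resulting 5x5 Cartan matrix is
[[2, 0, -1, 0, 0], [0, 2, 0, -1, 0], [-2, 0, 2, 0, -1], [0, -1, 0, 2, -1], [0, 0, -1, -1, 2]].
The roots have two lengths (squared-length ratio 2:1); the short ones are alpha_{1}. The associated Dynkin diagram is a chain of 5 nodes with a double edge at one end; the terminal node there is the unique short simple root (B_5), so the type is B_5 (the algebra so(11)).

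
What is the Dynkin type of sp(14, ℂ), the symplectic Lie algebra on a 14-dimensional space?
This is sp(14), which has dimension 14(14+1)/2 = 105 and rank 14/2 = 7. In the classification of classical Lie algebras, the symplectic algebra sp(2n) has type C_n; here n = 7, so the Dynkin diagram is a chain of 7 nodes with a double edge at one end; the terminal node there is the unique long simple root (C_7). Hence the type is C_7.

C_7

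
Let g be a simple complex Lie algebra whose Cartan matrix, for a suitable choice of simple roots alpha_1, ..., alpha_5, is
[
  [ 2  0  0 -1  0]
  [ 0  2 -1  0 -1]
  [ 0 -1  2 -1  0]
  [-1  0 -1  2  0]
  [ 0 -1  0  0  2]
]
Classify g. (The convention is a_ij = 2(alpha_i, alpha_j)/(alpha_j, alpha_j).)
A_5 (sl(6))

The matrix has rank 5 with 2's on the diagonal. Reading the off-diagonal entries as Dynkin edges (a single edge where a_ij = a_ji = -1; a double or triple edge where a_ij * a_ji = 2 or 3), the diagram is a chain of 5 nodes with single edges (A_5). One simple-root ordering that puts it in standard form is (alpha_1, alpha_4, alpha_3, alpha_2, alpha_5). So the algebra is type A_5, i.e. sl(6).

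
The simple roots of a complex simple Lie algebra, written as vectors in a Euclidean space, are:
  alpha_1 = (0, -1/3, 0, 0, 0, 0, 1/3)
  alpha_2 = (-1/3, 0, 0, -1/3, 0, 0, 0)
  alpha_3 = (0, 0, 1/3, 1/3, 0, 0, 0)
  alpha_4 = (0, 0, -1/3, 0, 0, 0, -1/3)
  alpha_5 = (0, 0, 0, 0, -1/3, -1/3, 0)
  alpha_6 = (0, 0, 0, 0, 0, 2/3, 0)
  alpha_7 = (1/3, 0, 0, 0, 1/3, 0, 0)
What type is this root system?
Compute the Cartan integers a_ij = 2(alpha_i, alpha_j)/(alpha_j, alpha_j); the resulting 7x7 Cartan matrix is
[[2, 0, 0, -1, 0, 0, 0], [0, 2, -1, 0, 0, 0, -1], [0, -1, 2, -1, 0, 0, 0], [-1, 0, -1, 2, 0, 0, 0], [0, 0, 0, 0, 2, -1, -1], [0, 0, 0, 0, -2, 2, 0], [0, -1, 0, 0, -1, 0, 2]].
The roots have two lengths (squared-length ratio 2:1); the short ones are alpha_{1,2,3,4,5,7}. The associated Dynkin diagram is a chain of 7 nodes with a double edge at one end; the terminal node there is the unique long simple root (C_7), so the type is C_7 (the algebra sp(14)).

type C_7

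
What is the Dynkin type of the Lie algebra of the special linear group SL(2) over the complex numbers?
This is sl(2), which has dimension 2^2 - 1 = 3 and rank 2 - 1 = 1 (a Cartan subalgebra is the diagonal traceless matrices). In the classification of classical Lie algebras, the special linear algebra sl(n+1) has type A_n; here n = 1, so the Dynkin diagram is a chain of 1 nodes with single edges (A_1). Hence the type is A_1.

type A_1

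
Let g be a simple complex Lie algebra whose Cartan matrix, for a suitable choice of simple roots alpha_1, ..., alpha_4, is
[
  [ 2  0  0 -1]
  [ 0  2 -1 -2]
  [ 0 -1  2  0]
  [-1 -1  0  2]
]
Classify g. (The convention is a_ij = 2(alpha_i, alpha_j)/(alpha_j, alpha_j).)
F_4

The matrix has rank 4 with 2's on the diagonal. Reading the off-diagonal entries as Dynkin edges (a single edge where a_ij = a_ji = -1; a double or triple edge where a_ij * a_ji = 2 or 3), the diagram is a chain of 4 nodes with a double edge between the middle two (F_4). One simple-root ordering that puts it in standard form is (alpha_3, alpha_2, alpha_4, alpha_1). So the algebra is type F_4.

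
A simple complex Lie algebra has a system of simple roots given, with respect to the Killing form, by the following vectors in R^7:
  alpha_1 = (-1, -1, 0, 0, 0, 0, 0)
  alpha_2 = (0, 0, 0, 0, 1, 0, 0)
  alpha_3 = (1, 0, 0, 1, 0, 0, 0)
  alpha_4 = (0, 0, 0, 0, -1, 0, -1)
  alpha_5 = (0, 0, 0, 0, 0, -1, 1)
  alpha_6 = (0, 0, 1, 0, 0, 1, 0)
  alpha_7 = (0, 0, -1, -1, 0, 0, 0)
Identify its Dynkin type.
B_7

Compute the Cartan integers a_ij = 2(alpha_i, alpha_j)/(alpha_j, alpha_j); the resulting 7x7 Cartan matrix is
[[2, 0, -1, 0, 0, 0, 0], [0, 2, 0, -1, 0, 0, 0], [-1, 0, 2, 0, 0, 0, -1], [0, -2, 0, 2, -1, 0, 0], [0, 0, 0, -1, 2, -1, 0], [0, 0, 0, 0, -1, 2, -1], [0, 0, -1, 0, 0, -1, 2]].
The roots have two lengths (squared-length ratio 2:1); the short ones are alpha_{2}. The associated Dynkin diagram is a chain of 7 nodes with a double edge at one end; the terminal node there is the unique short simple root (B_7), so the type is B_7 (the algebra so(15)).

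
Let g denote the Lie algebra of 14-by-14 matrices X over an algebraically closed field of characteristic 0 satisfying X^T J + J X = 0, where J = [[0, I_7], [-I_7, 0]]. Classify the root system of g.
type C_7

This is sp(14), which has dimension 14(14+1)/2 = 105 and rank 14/2 = 7. In the classification of classical Lie algebras, the symplectic algebra sp(2n) has type C_n; here n = 7, so the Dynkin diagram is a chain of 7 nodes with a double edge at one end; the terminal node there is the unique long simple root (C_7). Hence the type is C_7.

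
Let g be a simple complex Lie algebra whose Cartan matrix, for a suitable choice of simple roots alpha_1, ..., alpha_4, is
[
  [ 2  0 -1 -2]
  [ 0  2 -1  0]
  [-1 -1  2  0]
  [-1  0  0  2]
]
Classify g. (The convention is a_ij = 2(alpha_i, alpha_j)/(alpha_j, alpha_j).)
The matrix has rank 4 with 2's on the diagonal. Reading the off-diagonal entries as Dynkin edges (a single edge where a_ij = a_ji = -1; a double or triple edge where a_ij * a_ji = 2 or 3), the diagram is a chain of 4 nodes with a double edge at one end; the terminal node there is the unique short simple root (B_4). One simple-root ordering that puts it in standard form is (alpha_2, alpha_3, alpha_1, alpha_4). So the algebra is type B_4, i.e. so(9).

B_4 (so(9))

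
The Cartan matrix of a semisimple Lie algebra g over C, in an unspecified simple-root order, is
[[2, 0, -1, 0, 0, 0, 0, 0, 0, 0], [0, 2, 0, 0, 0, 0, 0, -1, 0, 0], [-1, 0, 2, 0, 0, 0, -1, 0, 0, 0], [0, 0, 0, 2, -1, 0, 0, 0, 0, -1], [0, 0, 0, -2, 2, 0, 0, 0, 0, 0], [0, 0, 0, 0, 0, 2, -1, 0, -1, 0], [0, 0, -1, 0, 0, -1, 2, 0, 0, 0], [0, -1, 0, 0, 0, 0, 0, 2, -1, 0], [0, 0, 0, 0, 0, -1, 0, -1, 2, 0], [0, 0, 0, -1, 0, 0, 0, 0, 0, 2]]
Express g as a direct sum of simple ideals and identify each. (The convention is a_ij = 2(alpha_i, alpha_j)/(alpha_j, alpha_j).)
The diagram associated to this matrix has two connected components: the simple roots {alpha_1, alpha_2, alpha_3, alpha_6, alpha_7, alpha_8, alpha_9} form a chain of 7 nodes with single edges (A_7), and {alpha_4, alpha_5, alpha_10} form a chain of 3 nodes with a double edge at one end; the terminal node there is the unique long simple root (C_3). A semisimple Lie algebra decomposes uniquely as the direct sum of simple ideals, one per connected component of its Dynkin diagram, so g ≅ A_7 ⊕ C_3 (dimension 63 + 21 = 84).

A7 + C3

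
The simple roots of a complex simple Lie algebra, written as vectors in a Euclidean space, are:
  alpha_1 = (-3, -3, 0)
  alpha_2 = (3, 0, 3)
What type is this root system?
A_2

Compute the Cartan integers a_ij = 2(alpha_i, alpha_j)/(alpha_j, alpha_j); the resulting 2x2 Cartan matrix is
[[2, -1], [-1, 2]].
All simple roots have the same length, so the diagram is simply laced. The associated Dynkin diagram is a chain of 2 nodes with single edges (A_2), so the type is A_2 (the algebra sl(3)).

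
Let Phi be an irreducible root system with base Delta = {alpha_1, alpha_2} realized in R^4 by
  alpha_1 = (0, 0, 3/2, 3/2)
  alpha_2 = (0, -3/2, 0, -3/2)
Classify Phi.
Compute the Cartan integers a_ij = 2(alpha_i, alpha_j)/(alpha_j, alpha_j); the resulting 2x2 Cartan matrix is
[[2, -1], [-1, 2]].
All simple roots have the same length, so the diagram is simply laced. The associated Dynkin diagram is a chain of 2 nodes with single edges (A_2), so the type is A_2 (the algebra sl(3)).

A_2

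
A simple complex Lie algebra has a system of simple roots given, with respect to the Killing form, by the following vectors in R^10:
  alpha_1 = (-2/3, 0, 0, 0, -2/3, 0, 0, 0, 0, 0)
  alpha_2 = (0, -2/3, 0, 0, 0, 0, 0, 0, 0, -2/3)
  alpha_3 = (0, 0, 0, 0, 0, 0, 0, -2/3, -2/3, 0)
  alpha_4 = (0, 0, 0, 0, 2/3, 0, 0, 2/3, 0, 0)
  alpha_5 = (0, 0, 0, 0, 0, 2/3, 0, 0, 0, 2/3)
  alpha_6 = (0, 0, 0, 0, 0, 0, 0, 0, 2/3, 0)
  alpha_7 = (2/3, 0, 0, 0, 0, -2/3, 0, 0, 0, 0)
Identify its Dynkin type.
Compute the Cartan integers a_ij = 2(alpha_i, alpha_j)/(alpha_j, alpha_j); the resulting 7x7 Cartan matrix is
[[2, 0, 0, -1, 0, 0, -1], [0, 2, 0, 0, -1, 0, 0], [0, 0, 2, -1, 0, -2, 0], [-1, 0, -1, 2, 0, 0, 0], [0, -1, 0, 0, 2, 0, -1], [0, 0, -1, 0, 0, 2, 0], [-1, 0, 0, 0, -1, 0, 2]].
The roots have two lengths (squared-length ratio 2:1); the short ones are alpha_{6}. The associated Dynkin diagram is a chain of 7 nodes with a double edge at one end; the terminal node there is the unique short simple root (B_7), so the type is B_7 (the algebra so(15)).

B_7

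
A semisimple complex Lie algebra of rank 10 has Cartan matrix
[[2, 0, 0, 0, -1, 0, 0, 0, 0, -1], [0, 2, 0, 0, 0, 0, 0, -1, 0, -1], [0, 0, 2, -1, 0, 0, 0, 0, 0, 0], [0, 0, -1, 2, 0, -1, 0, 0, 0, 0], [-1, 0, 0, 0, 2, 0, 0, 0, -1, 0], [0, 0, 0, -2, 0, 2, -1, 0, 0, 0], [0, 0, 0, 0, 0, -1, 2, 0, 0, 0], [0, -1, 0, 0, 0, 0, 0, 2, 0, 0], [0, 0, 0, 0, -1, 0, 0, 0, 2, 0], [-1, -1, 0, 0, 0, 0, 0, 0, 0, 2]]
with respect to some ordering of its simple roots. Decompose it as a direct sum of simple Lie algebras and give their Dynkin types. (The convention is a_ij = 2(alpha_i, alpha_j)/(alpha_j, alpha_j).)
type A_6 + type F_4

The diagram associated to this matrix has two connected components: the simple roots {alpha_1, alpha_2, alpha_5, alpha_8, alpha_9, alpha_10} form a chain of 6 nodes with single edges (A_6), and {alpha_3, alpha_4, alpha_6, alpha_7} form a chain of 4 nodes with a double edge between the middle two (F_4). A semisimple Lie algebra decomposes uniquely as the direct sum of simple ideals, one per connected component of its Dynkin diagram, so g ≅ A_6 ⊕ F_4 (dimension 48 + 52 = 100).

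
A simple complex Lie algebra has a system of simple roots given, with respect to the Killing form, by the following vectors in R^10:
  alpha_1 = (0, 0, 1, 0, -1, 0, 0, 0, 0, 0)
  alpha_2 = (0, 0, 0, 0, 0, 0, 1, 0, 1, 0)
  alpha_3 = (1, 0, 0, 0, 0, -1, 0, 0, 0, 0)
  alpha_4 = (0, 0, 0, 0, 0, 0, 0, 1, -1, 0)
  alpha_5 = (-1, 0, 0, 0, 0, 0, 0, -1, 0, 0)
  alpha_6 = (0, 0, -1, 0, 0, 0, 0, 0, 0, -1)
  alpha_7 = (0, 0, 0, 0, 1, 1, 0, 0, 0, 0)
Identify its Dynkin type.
A_7

Compute the Cartan integers a_ij = 2(alpha_i, alpha_j)/(alpha_j, alpha_j); the resulting 7x7 Cartan matrix is
[[2, 0, 0, 0, 0, -1, -1], [0, 2, 0, -1, 0, 0, 0], [0, 0, 2, 0, -1, 0, -1], [0, -1, 0, 2, -1, 0, 0], [0, 0, -1, -1, 2, 0, 0], [-1, 0, 0, 0, 0, 2, 0], [-1, 0, -1, 0, 0, 0, 2]].
All simple roots have the same length, so the diagram is simply laced. The associated Dynkin diagram is a chain of 7 nodes with single edges (A_7), so the type is A_7 (the algebra sl(8)).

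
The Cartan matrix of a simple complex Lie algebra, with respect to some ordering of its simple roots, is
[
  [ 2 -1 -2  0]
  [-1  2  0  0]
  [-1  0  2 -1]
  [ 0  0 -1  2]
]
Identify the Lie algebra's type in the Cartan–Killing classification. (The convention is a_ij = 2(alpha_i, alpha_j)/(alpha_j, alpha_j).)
type F_4

The matrix has rank 4 with 2's on the diagonal. Reading the off-diagonal entries as Dynkin edges (a single edge where a_ij = a_ji = -1; a double or triple edge where a_ij * a_ji = 2 or 3), the diagram is a chain of 4 nodes with a double edge between the middle two (F_4). One simple-root ordering that puts it in standard form is (alpha_2, alpha_1, alpha_3, alpha_4). So the algebra is type F_4.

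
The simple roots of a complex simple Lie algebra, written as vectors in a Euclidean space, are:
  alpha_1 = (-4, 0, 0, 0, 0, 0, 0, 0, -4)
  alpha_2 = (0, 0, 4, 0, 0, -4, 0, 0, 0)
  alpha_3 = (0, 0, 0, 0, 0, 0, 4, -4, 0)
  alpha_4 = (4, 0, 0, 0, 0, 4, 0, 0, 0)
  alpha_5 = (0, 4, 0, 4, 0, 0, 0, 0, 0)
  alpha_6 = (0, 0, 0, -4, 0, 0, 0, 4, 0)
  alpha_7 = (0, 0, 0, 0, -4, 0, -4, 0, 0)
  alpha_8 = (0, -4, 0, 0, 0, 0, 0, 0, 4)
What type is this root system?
Compute the Cartan integers a_ij = 2(alpha_i, alpha_j)/(alpha_j, alpha_j); the resulting 8x8 Cartan matrix is
[[2, 0, 0, -1, 0, 0, 0, -1], [0, 2, 0, -1, 0, 0, 0, 0], [0, 0, 2, 0, 0, -1, -1, 0], [-1, -1, 0, 2, 0, 0, 0, 0], [0, 0, 0, 0, 2, -1, 0, -1], [0, 0, -1, 0, -1, 2, 0, 0], [0, 0, -1, 0, 0, 0, 2, 0], [-1, 0, 0, 0, -1, 0, 0, 2]].
All simple roots have the same length, so the diagram is simply laced. The associated Dynkin diagram is a chain of 8 nodes with single edges (A_8), so the type is A_8 (the algebra sl(9)).

A_8 (sl(9))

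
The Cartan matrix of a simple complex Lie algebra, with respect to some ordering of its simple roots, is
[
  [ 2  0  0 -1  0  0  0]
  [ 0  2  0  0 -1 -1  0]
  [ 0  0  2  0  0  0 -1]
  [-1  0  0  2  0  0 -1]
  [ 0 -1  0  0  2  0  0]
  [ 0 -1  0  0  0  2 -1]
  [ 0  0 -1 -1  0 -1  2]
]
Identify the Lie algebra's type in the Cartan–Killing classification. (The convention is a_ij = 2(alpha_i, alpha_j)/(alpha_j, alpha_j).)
The matrix has rank 7 with 2's on the diagonal. Reading the off-diagonal entries as Dynkin edges (a single edge where a_ij = a_ji = -1; a double or triple edge where a_ij * a_ji = 2 or 3), the diagram is a chain of 6 nodes with one extra node attached to the third node from one end (E_7). One simple-root ordering that puts it in standard form is (alpha_1, alpha_3, alpha_4, alpha_7, alpha_6, alpha_2, alpha_5). So the algebra is type E_7.

type E_7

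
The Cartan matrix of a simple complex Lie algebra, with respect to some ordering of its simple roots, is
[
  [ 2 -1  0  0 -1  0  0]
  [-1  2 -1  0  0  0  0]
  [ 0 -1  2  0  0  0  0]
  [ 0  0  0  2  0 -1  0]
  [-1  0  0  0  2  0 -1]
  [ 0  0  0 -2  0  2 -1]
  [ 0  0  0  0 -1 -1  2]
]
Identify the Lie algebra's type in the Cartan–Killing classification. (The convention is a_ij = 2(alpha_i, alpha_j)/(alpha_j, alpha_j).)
The matrix has rank 7 with 2's on the diagonal. Reading the off-diagonal entries as Dynkin edges (a single edge where a_ij = a_ji = -1; a double or triple edge where a_ij * a_ji = 2 or 3), the diagram is a chain of 7 nodes with a double edge at one end; the terminal node there is the unique short simple root (B_7). One simple-root ordering that puts it in standard form is (alpha_3, alpha_2, alpha_1, alpha_5, alpha_7, alpha_6, alpha_4). So the algebra is type B_7, i.e. so(15).

B_7 (so(15))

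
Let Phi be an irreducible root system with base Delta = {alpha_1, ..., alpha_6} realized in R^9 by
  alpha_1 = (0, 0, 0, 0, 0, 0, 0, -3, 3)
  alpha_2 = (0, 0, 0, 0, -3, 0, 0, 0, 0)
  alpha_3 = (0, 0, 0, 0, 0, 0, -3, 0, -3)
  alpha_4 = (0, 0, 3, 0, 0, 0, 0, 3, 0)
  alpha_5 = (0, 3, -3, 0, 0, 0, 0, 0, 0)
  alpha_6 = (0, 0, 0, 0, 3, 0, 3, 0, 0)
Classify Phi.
Compute the Cartan integers a_ij = 2(alpha_i, alpha_j)/(alpha_j, alpha_j); the resulting 6x6 Cartan matrix is
[[2, 0, -1, -1, 0, 0], [0, 2, 0, 0, 0, -1], [-1, 0, 2, 0, 0, -1], [-1, 0, 0, 2, -1, 0], [0, 0, 0, -1, 2, 0], [0, -2, -1, 0, 0, 2]].
The roots have two lengths (squared-length ratio 2:1); the short ones are alpha_{2}. The associated Dynkin diagram is a chain of 6 nodes with a double edge at one end; the terminal node there is the unique short simple root (B_6), so the type is B_6 (the algebra so(13)).

type B_6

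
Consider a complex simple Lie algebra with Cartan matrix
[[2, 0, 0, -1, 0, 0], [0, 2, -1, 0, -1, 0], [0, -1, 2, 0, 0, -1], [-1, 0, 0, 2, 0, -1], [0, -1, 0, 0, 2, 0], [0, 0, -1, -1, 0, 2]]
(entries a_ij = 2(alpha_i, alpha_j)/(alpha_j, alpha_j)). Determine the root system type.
type A_6

The matrix has rank 6 with 2's on the diagonal. Reading the off-diagonal entries as Dynkin edges (a single edge where a_ij = a_ji = -1; a double or triple edge where a_ij * a_ji = 2 or 3), the diagram is a chain of 6 nodes with single edges (A_6). One simple-root ordering that puts it in standard form is (alpha_5, alpha_2, alpha_3, alpha_6, alpha_4, alpha_1). So the algebra is type A_6, i.e. sl(7).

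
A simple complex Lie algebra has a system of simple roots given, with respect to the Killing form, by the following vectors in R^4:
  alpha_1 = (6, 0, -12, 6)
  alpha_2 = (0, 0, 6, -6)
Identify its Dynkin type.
G_2

Compute the Cartan integers a_ij = 2(alpha_i, alpha_j)/(alpha_j, alpha_j); the resulting 2x2 Cartan matrix is
[[2, -3], [-1, 2]].
The roots have two lengths (squared-length ratio 3:1); the short ones are alpha_{2}. The associated Dynkin diagram is two nodes joined by a triple edge (G_2), so the type is G_2.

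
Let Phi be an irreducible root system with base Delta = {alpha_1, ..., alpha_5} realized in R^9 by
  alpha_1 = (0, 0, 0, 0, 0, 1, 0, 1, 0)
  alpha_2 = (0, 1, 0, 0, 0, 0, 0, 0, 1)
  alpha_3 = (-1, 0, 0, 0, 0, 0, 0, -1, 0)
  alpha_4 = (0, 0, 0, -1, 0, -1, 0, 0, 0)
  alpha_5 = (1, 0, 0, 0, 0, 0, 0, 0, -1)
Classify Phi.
A5

Compute the Cartan integers a_ij = 2(alpha_i, alpha_j)/(alpha_j, alpha_j); the resulting 5x5 Cartan matrix is
[[2, 0, -1, -1, 0], [0, 2, 0, 0, -1], [-1, 0, 2, 0, -1], [-1, 0, 0, 2, 0], [0, -1, -1, 0, 2]].
All simple roots have the same length, so the diagram is simply laced. The associated Dynkin diagram is a chain of 5 nodes with single edges (A_5), so the type is A_5 (the algebra sl(6)).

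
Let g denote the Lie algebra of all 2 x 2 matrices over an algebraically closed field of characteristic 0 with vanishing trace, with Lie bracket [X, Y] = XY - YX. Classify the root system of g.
This is sl(2), which has dimension 2^2 - 1 = 3 and rank 2 - 1 = 1 (a Cartan subalgebra is the diagonal traceless matrices). In the classification of classical Lie algebras, the special linear algebra sl(n+1) has type A_n; here n = 1, so the Dynkin diagram is a chain of 1 nodes with single edges (A_1). Hence the type is A_1.

A_1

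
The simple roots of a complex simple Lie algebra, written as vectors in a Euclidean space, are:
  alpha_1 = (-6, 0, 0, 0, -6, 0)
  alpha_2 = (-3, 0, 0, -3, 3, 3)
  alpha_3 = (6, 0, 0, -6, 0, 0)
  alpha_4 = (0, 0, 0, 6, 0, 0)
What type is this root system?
Compute the Cartan integers a_ij = 2(alpha_i, alpha_j)/(alpha_j, alpha_j); the resulting 4x4 Cartan matrix is
[[2, 0, -1, 0], [0, 2, 0, -1], [-1, 0, 2, -2], [0, -1, -1, 2]].
The roots have two lengths (squared-length ratio 2:1); the short ones are alpha_{2,4}. The associated Dynkin diagram is a chain of 4 nodes with a double edge between the middle two (F_4), so the type is F_4.

type F_4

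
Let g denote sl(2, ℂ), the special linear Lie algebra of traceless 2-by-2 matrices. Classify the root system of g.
A1

This is sl(2), which has dimension 2^2 - 1 = 3 and rank 2 - 1 = 1 (a Cartan subalgebra is the diagonal traceless matrices). In the classification of classical Lie algebras, the special linear algebra sl(n+1) has type A_n; here n = 1, so the Dynkin diagram is a chain of 1 nodes with single edges (A_1). Hence the type is A_1.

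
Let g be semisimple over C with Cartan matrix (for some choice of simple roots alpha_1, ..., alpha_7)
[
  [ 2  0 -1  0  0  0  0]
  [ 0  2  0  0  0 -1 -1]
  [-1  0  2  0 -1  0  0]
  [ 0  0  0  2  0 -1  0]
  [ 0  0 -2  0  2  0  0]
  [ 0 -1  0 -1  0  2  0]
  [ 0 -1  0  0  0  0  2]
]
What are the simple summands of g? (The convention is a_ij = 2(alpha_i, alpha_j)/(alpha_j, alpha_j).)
A_4 + C_3

The diagram associated to this matrix has two connected components: the simple roots {alpha_2, alpha_4, alpha_6, alpha_7} form a chain of 4 nodes with single edges (A_4), and {alpha_1, alpha_3, alpha_5} form a chain of 3 nodes with a double edge at one end; the terminal node there is the unique long simple root (C_3). A semisimple Lie algebra decomposes uniquely as the direct sum of simple ideals, one per connected component of its Dynkin diagram, so g ≅ A_4 ⊕ C_3 (dimension 24 + 21 = 45).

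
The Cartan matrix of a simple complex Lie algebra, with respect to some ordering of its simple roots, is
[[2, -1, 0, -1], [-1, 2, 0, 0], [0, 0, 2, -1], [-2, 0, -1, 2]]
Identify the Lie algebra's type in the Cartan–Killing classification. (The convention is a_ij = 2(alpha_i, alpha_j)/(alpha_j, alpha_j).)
The matrix has rank 4 with 2's on the diagonal. Reading the off-diagonal entries as Dynkin edges (a single edge where a_ij = a_ji = -1; a double or triple edge where a_ij * a_ji = 2 or 3), the diagram is a chain of 4 nodes with a double edge between the middle two (F_4). One simple-root ordering that puts it in standard form is (alpha_3, alpha_4, alpha_1, alpha_2). So the algebra is type F_4.

type F_4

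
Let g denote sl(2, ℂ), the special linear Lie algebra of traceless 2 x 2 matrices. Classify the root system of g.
This is sl(2), which has dimension 2^2 - 1 = 3 and rank 2 - 1 = 1 (a Cartan subalgebra is the diagonal traceless matrices). In the classification of classical Lie algebras, the special linear algebra sl(n+1) has type A_n; here n = 1, so the Dynkin diagram is a chain of 1 nodes with single edges (A_1). Hence the type is A_1.

A1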